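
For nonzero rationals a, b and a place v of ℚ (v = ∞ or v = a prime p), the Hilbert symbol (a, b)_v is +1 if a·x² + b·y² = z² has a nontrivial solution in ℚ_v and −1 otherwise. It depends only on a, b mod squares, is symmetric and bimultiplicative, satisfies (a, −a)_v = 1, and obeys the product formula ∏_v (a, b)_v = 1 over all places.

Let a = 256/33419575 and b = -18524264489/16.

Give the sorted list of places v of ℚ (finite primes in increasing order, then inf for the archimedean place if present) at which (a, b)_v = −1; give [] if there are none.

(a, b) ≡ (7, -64097801) mod (ℚ^×)²; places V = {2, 5, 7, 17, 19, 23, 29, 31, 37, 41, 47, ∞}.
(a,b)_5: α=-2, u≡2; β=0, v≡1 (mod 5); (2|5)=-1, (1|5)=+1; sign (−1)^0·-1^0·+1^-2 = +1.
(a,b)_47: α=0, u≡12; β=1, v≡7 (mod 47); (12|47)=+1, (7|47)=+1; sign (−1)^0·+1^1·+1^0 = +1.
(a,b)_17: α=0, u≡3; β=2, v≡15 (mod 17); (3|17)=-1, (15|17)=+1; sign (−1)^0·-1^2·+1^0 = +1.
(a,b)_31: α=0, u≡9; β=1, v≡22 (mod 31); (9|31)=+1, (22|31)=-1; sign (−1)^0·+1^1·-1^0 = +1.
(a,b)_∞: sgn(7)=+, sgn(-64097801)=−, so +1.
(a,b)_7: α=-1, u≡4; β=0, v≡2 (mod 7); (4|7)=+1, (2|7)=+1; sign (−1)^0·+1^0·+1^-1 = +1.
(a,b)_2: α=8, β=-4; u≡7, v≡7 (mod 8); ε(u)ε(v)=1·1, αω(v)=8·0, βω(u)=-4·0; sum ≡ 1  ⇒  -1.
(a,b)_29: α=0, u≡6; β=1, v≡13 (mod 29); (6|29)=+1, (13|29)=+1; sign (−1)^0·+1^1·+1^0 = +1.
(a,b)_41: α=0, u≡38; β=1, v≡32 (mod 41); (38|41)=-1, (32|41)=+1; sign (−1)^0·-1^1·+1^0 = -1.
(a,b)_37: α=0, u≡25; β=1, v≡26 (mod 37); (25|37)=+1, (26|37)=+1; sign (−1)^0·+1^1·+1^0 = +1.
(a,b)_19: α=-2, u≡4; β=0, v≡12 (mod 19); (4|19)=+1, (12|19)=-1; sign (−1)^0·+1^0·-1^-2 = +1.
(a,b)_23: α=-2, u≡11; β=0, v≡16 (mod 23); (11|23)=-1, (16|23)=+1; sign (−1)^0·-1^0·+1^-2 = +1.
|Ram(7, -64097801)| = 2, even; anisotropic at {2, 41}.

[2, 41]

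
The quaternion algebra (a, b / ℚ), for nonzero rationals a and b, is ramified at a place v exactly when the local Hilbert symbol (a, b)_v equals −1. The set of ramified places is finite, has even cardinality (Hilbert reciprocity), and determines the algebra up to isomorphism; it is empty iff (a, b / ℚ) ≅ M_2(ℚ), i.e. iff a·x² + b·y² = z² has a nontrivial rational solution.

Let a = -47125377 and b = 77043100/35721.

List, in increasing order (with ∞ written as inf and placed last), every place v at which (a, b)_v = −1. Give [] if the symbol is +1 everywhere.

[2, 19, 29, 43]

(a, b) ≡ (-5236153, 770431) mod (ℚ^×)²; places V = {2, 3, 5, 7, 13, 17, 19, 23, 29, 41, 43, ∞}.
(a,b)_3: α=2, u≡2; β=-6, v≡1 (mod 3); (2|3)=-1, (1|3)=+1; sign (−1)^0·-1^-6·+1^2 = +1.
(a,b)_7: α=0, u≡2; β=-2, v≡1 (mod 7); (2|7)=+1, (1|7)=+1; sign (−1)^0·+1^-2·+1^0 = +1.
(a,b)_19: α=1, u≡15; β=1, v≡15 (mod 19); (15|19)=-1, (15|19)=-1; sign (−1)^1·-1^1·-1^1 = -1.
(a,b)_13: α=1, u≡8; β=0, v≡3 (mod 13); (8|13)=-1, (3|13)=+1; sign (−1)^0·-1^0·+1^1 = +1.
(a,b)_17: α=1, u≡7; β=0, v≡13 (mod 17); (7|17)=-1, (13|17)=+1; sign (−1)^0·-1^0·+1^1 = +1.
(a,b)_5: α=0, u≡3; β=2, v≡4 (mod 5); (3|5)=-1, (4|5)=+1; sign (−1)^0·-1^2·+1^0 = +1.
(a,b)_41: α=0, u≡23; β=1, v≡7 (mod 41); (23|41)=+1, (7|41)=-1; sign (−1)^0·+1^1·-1^0 = +1.
(a,b)_2: α=0, β=2; u≡7, v≡7 (mod 8); ε(u)ε(v)=1·1, αω(v)=0·0, βω(u)=2·0; sum ≡ 1  ⇒  -1.
(a,b)_∞: sgn(-5236153)=−, sgn(770431)=+, so +1.
(a,b)_23: α=0, u≡13; β=1, v≡13 (mod 23); (13|23)=+1, (13|23)=+1; sign (−1)^0·+1^1·+1^0 = +1.
(a,b)_43: α=1, u≡2; β=1, v≡2 (mod 43); (2|43)=-1, (2|43)=-1; sign (−1)^1·-1^1·-1^1 = -1.
(a,b)_29: α=1, u≡2; β=0, v≡14 (mod 29); (2|29)=-1, (14|29)=-1; sign (−1)^0·-1^0·-1^1 = -1.
(-5236153, 770431 / ℚ) ramifies at {2, 19, 29, 43}: a division algebra.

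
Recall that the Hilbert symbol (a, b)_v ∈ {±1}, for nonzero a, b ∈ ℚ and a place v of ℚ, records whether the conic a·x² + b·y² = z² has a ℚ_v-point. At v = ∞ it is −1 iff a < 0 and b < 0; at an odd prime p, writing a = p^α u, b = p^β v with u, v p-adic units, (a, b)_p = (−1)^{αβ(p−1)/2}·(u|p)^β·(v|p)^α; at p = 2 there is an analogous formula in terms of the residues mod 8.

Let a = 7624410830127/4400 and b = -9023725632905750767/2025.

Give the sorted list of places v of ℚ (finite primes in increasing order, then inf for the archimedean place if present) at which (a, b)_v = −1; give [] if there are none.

[23, 37]

Mod squares: a ≡ 253, b ≡ -703. Check v ∈ {∞, 2, 3, 5, 7, 11, 13, 19, 23, 37}.
v=2: v_2(a)=-4, v_2(b)=0; units ≡ 5, 1 (mod 8); ε·ε+αω+βω = 0·0+-4·0+0·1 ≡ 0  ⇒  (a,b)_2 = +1.
v=37: a=37^2·(≡23), b=37^3·(≡14) mod 37; (23|37)=-1, (14|37)=-1; (−1)^{2·3·18}·(-1)^3·(-1)^2 = -1.
v=5: a=5^-2·(≡2), b=5^-2·(≡3) mod 5; (2|5)=-1, (3|5)=-1; (−1)^{-2·-2·2}·(-1)^-2·(-1)^-2 = +1.
v=7: a=7^2·(≡4), b=7^4·(≡4) mod 7; (4|7)=+1, (4|7)=+1; (−1)^{2·4·3}·(+1)^4·(+1)^2 = +1.
v=23: a=23^1·(≡17), b=23^2·(≡14) mod 23; (17|23)=-1, (14|23)=-1; (−1)^{1·2·11}·(-1)^2·(-1)^1 = -1.
v=3: a=3^4·(≡1), b=3^-4·(≡2) mod 3; (1|3)=+1, (2|3)=-1; (−1)^{4·-4·1}·(+1)^-4·(-1)^4 = +1.
v=∞: 253 > 0 and -703 < 0  ⇒  (a,b)_∞ = +1.
v=13: a=13^2·(≡11), b=13^2·(≡4) mod 13; (11|13)=-1, (4|13)=+1; (−1)^{2·2·6}·(-1)^2·(+1)^2 = +1.
v=19: a=19^2·(≡17), b=19^3·(≡6) mod 19; (17|19)=+1, (6|19)=+1; (−1)^{2·3·9}·(+1)^3·(+1)^2 = +1.
v=11: a=11^-1·(≡9), b=11^2·(≡1) mod 11; (9|11)=+1, (1|11)=+1; (−1)^{-1·2·5}·(+1)^2·(+1)^-1 = +1.
|Ram(253, -703)| = 2, even; anisotropic at {23, 37}.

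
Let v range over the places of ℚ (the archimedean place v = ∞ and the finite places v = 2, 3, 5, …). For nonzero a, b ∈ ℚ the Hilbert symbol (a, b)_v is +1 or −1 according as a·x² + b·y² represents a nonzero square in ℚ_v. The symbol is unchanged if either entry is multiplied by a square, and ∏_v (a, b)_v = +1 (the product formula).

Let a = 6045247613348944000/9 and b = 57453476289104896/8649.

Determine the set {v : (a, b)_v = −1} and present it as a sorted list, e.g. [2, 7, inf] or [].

(a, b) ≡ (13090, 91) mod (ℚ^×)²; places V = {2, 3, 5, 7, 11, 13, 17, 19, 31, ∞}.
(a,b)_7: α=1, u≡2; β=1, v≡5 (mod 7); (2|7)=+1, (5|7)=-1; sign (−1)^1·+1^1·-1^1 = +1.
(a,b)_13: α=4, u≡9; β=3, v≡8 (mod 13); (9|13)=+1, (8|13)=-1; sign (−1)^0·+1^3·-1^4 = +1.
(a,b)_19: α=0, u≡12; β=2, v≡8 (mod 19); (12|19)=-1, (8|19)=-1; sign (−1)^0·-1^2·-1^0 = +1.
(a,b)_∞: sgn(13090)=+, sgn(91)=+, so +1.
(a,b)_2: α=7, β=10; u≡1, v≡3 (mod 8); ε(u)ε(v)=0·1, αω(v)=7·1, βω(u)=10·0; sum ≡ 1  ⇒  -1.
(a,b)_5: α=3, u≡3; β=0, v≡4 (mod 5); (3|5)=-1, (4|5)=+1; sign (−1)^0·-1^0·+1^3 = +1.
(a,b)_11: α=3, u≡6; β=2, v≡5 (mod 11); (6|11)=-1, (5|11)=+1; sign (−1)^0·-1^2·+1^3 = +1.
(a,b)_3: α=-2, u≡1; β=-2, v≡1 (mod 3); (1|3)=+1, (1|3)=+1; sign (−1)^0·+1^-2·+1^-2 = +1.
(a,b)_17: α=5, u≡6; β=4, v≡14 (mod 17); (6|17)=-1, (14|17)=-1; sign (−1)^0·-1^4·-1^5 = -1.
(a,b)_31: α=0, u≡8; β=-2, v≡15 (mod 31); (8|31)=+1, (15|31)=-1; sign (−1)^0·+1^-2·-1^0 = +1.
|Ram(13090, 91)| = 2, even; anisotropic at {2, 17}.

[2, 17]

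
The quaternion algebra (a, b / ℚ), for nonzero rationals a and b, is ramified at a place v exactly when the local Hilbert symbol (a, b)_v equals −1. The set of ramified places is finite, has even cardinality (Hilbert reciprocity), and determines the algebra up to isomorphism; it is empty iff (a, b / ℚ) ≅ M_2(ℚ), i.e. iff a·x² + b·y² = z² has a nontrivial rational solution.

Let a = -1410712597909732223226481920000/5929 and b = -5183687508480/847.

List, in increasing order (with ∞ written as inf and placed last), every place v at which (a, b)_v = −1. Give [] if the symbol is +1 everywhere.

Mod squares: a ≡ -537602, b ≡ -1820910. Check v ∈ {∞, 2, 3, 5, 7, 11, 13, 23, 29, 31}.
v=7: a=7^-2·(≡3), b=7^-1·(≡1) mod 7; (3|7)=-1, (1|7)=+1; (−1)^{-2·-1·3}·(-1)^-1·(+1)^-2 = -1.
v=13: a=13^3·(≡1), b=13^1·(≡8) mod 13; (1|13)=+1, (8|13)=-1; (−1)^{3·1·6}·(+1)^1·(-1)^3 = -1.
v=5: a=5^4·(≡2), b=5^1·(≡2) mod 5; (2|5)=-1, (2|5)=-1; (−1)^{4·1·2}·(-1)^1·(-1)^4 = -1.
v=23: a=23^3·(≡10), b=23^1·(≡17) mod 23; (10|23)=-1, (17|23)=-1; (−1)^{3·1·11}·(-1)^1·(-1)^3 = -1.
v=∞: -537602 < 0 and -1820910 < 0  ⇒  (a,b)_∞ = -1.
v=29: a=29^3·(≡7), b=29^1·(≡23) mod 29; (7|29)=+1, (23|29)=+1; (−1)^{3·1·14}·(+1)^1·(+1)^3 = +1.
v=3: a=3^10·(≡1), b=3^5·(≡2) mod 3; (1|3)=+1, (2|3)=-1; (−1)^{10·5·1}·(+1)^5·(-1)^10 = +1.
v=2: v_2(a)=11, v_2(b)=9; units ≡ 7, 1 (mod 8); ε·ε+αω+βω = 1·0+11·0+9·0 ≡ 0  ⇒  (a,b)_2 = +1.
v=31: a=31^5·(≡4), b=31^2·(≡12) mod 31; (4|31)=+1, (12|31)=-1; (−1)^{5·2·15}·(+1)^2·(-1)^5 = -1.
v=11: a=11^-2·(≡4), b=11^-2·(≡2) mod 11; (4|11)=+1, (2|11)=-1; (−1)^{-2·-2·5}·(+1)^-2·(-1)^-2 = +1.
|Ram(-537602, -1820910)| = 6, even; anisotropic at {5, 7, 13, 23, 31, ∞}.

[5, 7, 13, 23, 31, inf]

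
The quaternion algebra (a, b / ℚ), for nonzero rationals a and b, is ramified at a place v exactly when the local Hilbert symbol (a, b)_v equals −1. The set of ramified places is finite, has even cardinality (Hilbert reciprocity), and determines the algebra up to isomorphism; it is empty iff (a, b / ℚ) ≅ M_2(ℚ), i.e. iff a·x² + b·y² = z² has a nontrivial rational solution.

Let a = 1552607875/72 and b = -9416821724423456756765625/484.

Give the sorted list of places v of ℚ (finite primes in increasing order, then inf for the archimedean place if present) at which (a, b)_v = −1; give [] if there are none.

[2, 5, 13, 37]

Mod squares: a ≡ 2534870, b ≡ -8177. Check v ∈ {∞, 2, 3, 5, 7, 11, 13, 17, 31, 37}.
v=7: a=7^2·(≡2), b=7^2·(≡5) mod 7; (2|7)=+1, (5|7)=-1; (−1)^{2·2·3}·(+1)^2·(-1)^2 = +1.
v=∞: 2534870 > 0 and -8177 < 0  ⇒  (a,b)_∞ = +1.
v=13: a=13^1·(≡9), b=13^3·(≡7) mod 13; (9|13)=+1, (7|13)=-1; (−1)^{1·3·6}·(+1)^3·(-1)^1 = -1.
v=2: v_2(a)=-3, v_2(b)=-2; units ≡ 3, 7 (mod 8); ε·ε+αω+βω = 1·1+-3·0+-2·1 ≡ 1  ⇒  (a,b)_2 = -1.
v=17: a=17^1·(≡11), b=17^5·(≡11) mod 17; (11|17)=-1, (11|17)=-1; (−1)^{1·5·8}·(-1)^5·(-1)^1 = +1.
v=11: a=11^0·(≡10), b=11^-2·(≡6) mod 11; (10|11)=-1, (6|11)=-1; (−1)^{0·-2·5}·(-1)^-2·(-1)^0 = +1.
v=3: a=3^-2·(≡2), b=3^4·(≡1) mod 3; (2|3)=-1, (1|3)=+1; (−1)^{-2·4·1}·(-1)^4·(+1)^-2 = +1.
v=31: a=31^1·(≡6), b=31^2·(≡19) mod 31; (6|31)=-1, (19|31)=+1; (−1)^{1·2·15}·(-1)^2·(+1)^1 = +1.
v=5: a=5^3·(≡4), b=5^6·(≡3) mod 5; (4|5)=+1, (3|5)=-1; (−1)^{3·6·2}·(+1)^6·(-1)^3 = -1.
v=37: a=37^1·(≡14), b=37^3·(≡10) mod 37; (14|37)=-1, (10|37)=+1; (−1)^{1·3·18}·(-1)^3·(+1)^1 = -1.
(2534870, -8177 / ℚ) ramifies at {2, 5, 13, 37}: a division algebra.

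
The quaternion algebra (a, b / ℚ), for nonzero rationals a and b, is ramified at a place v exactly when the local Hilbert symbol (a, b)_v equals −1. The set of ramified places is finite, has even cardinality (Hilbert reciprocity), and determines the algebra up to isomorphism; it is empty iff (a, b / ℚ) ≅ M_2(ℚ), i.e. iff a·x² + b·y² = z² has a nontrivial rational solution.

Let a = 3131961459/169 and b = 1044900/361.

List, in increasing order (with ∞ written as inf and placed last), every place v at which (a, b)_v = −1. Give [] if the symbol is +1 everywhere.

[11, 17, 37, 43]

Mod squares: a ≡ 25883979, b ≡ 129. Check v ∈ {∞, 2, 3, 5, 11, 13, 17, 19, 29, 37, 43}.
v=2: v_2(a)=0, v_2(b)=2; units ≡ 3, 1 (mod 8); ε·ε+αω+βω = 1·0+0·0+2·1 ≡ 0  ⇒  (a,b)_2 = +1.
v=3: a=3^1·(≡2), b=3^5·(≡1) mod 3; (2|3)=-1, (1|3)=+1; (−1)^{1·5·1}·(-1)^5·(+1)^1 = +1.
v=11: a=11^3·(≡6), b=11^0·(≡6) mod 11; (6|11)=-1, (6|11)=-1; (−1)^{3·0·5}·(-1)^0·(-1)^3 = -1.
v=13: a=13^-2·(≡3), b=13^0·(≡9) mod 13; (3|13)=+1, (9|13)=+1; (−1)^{-2·0·6}·(+1)^0·(+1)^-2 = +1.
v=37: a=37^1·(≡32), b=37^0·(≡6) mod 37; (32|37)=-1, (6|37)=-1; (−1)^{1·0·18}·(-1)^0·(-1)^1 = -1.
v=∞: 25883979 > 0 and 129 > 0  ⇒  (a,b)_∞ = +1.
v=17: a=17^1·(≡2), b=17^0·(≡3) mod 17; (2|17)=+1, (3|17)=-1; (−1)^{1·0·8}·(+1)^0·(-1)^1 = -1.
v=5: a=5^0·(≡1), b=5^2·(≡1) mod 5; (1|5)=+1, (1|5)=+1; (−1)^{0·2·2}·(+1)^2·(+1)^0 = +1.
v=43: a=43^1·(≡18), b=43^1·(≡18) mod 43; (18|43)=-1, (18|43)=-1; (−1)^{1·1·21}·(-1)^1·(-1)^1 = -1.
v=29: a=29^1·(≡11), b=29^0·(≡9) mod 29; (11|29)=-1, (9|29)=+1; (−1)^{1·0·14}·(-1)^0·(+1)^1 = +1.
v=19: a=19^0·(≡2), b=19^-2·(≡14) mod 19; (2|19)=-1, (14|19)=-1; (−1)^{0·-2·9}·(-1)^-2·(-1)^0 = +1.
Ram(25883979, 129) = {11, 17, 37, 43}; no ℚ_11-point on the conic.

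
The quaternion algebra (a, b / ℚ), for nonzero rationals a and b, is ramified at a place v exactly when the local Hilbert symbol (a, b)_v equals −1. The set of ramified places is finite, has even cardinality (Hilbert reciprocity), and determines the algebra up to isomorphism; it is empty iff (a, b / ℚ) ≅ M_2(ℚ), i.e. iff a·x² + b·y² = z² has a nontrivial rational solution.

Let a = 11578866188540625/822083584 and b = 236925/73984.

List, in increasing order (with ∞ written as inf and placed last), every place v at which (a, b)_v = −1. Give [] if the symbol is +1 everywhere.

(a, b) ≡ (65, 13) mod (ℚ^×)²; places V = {2, 3, 5, 7, 13, 17, ∞}.
(a,b)_13: α=7, u≡8; β=1, v≡12 (mod 13); (8|13)=-1, (12|13)=+1; sign (−1)^0·-1^1·+1^7 = -1.
(a,b)_∞: sgn(65)=+, sgn(13)=+, so +1.
(a,b)_17: α=0, u≡14; β=-2, v≡13 (mod 17); (14|17)=-1, (13|17)=+1; sign (−1)^0·-1^-2·+1^0 = +1.
(a,b)_3: α=10, u≡2; β=6, v≡1 (mod 3); (2|3)=-1, (1|3)=+1; sign (−1)^0·-1^6·+1^10 = +1.
(a,b)_2: α=-24, β=-8; u≡1, v≡5 (mod 8); ε(u)ε(v)=0·0, αω(v)=-24·1, βω(u)=-8·0; sum ≡ 0  ⇒  +1.
(a,b)_5: α=5, u≡2; β=2, v≡3 (mod 5); (2|5)=-1, (3|5)=-1; sign (−1)^0·-1^2·-1^5 = -1.
(a,b)_7: α=-2, u≡2; β=0, v≡3 (mod 7); (2|7)=+1, (3|7)=-1; sign (−1)^0·+1^0·-1^-2 = +1.
(65, 13 / ℚ) ramifies at {5, 13}: a division algebra.

[5, 13]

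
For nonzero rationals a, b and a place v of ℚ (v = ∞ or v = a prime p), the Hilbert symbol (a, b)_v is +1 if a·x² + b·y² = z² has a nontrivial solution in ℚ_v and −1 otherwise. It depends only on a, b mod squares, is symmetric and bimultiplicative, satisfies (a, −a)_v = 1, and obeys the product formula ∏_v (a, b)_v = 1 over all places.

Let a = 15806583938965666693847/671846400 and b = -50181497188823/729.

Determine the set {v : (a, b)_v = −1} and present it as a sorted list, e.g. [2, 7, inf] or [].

[7, 13, 31, 37]

(a, b) ≡ (57511727, -11687) mod (ℚ^×)²; places V = {2, 3, 5, 7, 11, 13, 19, 23, 29, 31, 37, ∞}.
(a,b)_37: α=3, u≡30; β=2, v≡29 (mod 37); (30|37)=+1, (29|37)=-1; sign (−1)^0·+1^2·-1^3 = -1.
(a,b)_11: α=4, u≡1; β=2, v≡6 (mod 11); (1|11)=+1, (6|11)=-1; sign (−1)^0·+1^2·-1^4 = +1.
(a,b)_31: α=1, u≡22; β=1, v≡6 (mod 31); (22|31)=-1, (6|31)=-1; sign (−1)^1·-1^1·-1^1 = -1.
(a,b)_∞: sgn(57511727)=+, sgn(-11687)=−, so +1.
(a,b)_7: α=3, u≡6; β=2, v≡5 (mod 7); (6|7)=-1, (5|7)=-1; sign (−1)^0·-1^2·-1^3 = -1.
(a,b)_3: α=-8, u≡2; β=-6, v≡1 (mod 3); (2|3)=-1, (1|3)=+1; sign (−1)^0·-1^-6·+1^-8 = +1.
(a,b)_13: α=1, u≡12; β=1, v≡6 (mod 13); (12|13)=+1, (6|13)=-1; sign (−1)^0·+1^1·-1^1 = -1.
(a,b)_19: α=1, u≡9; β=0, v≡9 (mod 19); (9|19)=+1, (9|19)=+1; sign (−1)^0·+1^0·+1^1 = +1.
(a,b)_2: α=-12, β=0; u≡7, v≡1 (mod 8); ε(u)ε(v)=1·0, αω(v)=-12·0, βω(u)=0·0; sum ≡ 0  ⇒  +1.
(a,b)_29: α=1, u≡21; β=1, v≡18 (mod 29); (21|29)=-1, (18|29)=-1; sign (−1)^0·-1^1·-1^1 = +1.
(a,b)_23: α=4, u≡22; β=2, v≡17 (mod 23); (22|23)=-1, (17|23)=-1; sign (−1)^0·-1^2·-1^4 = +1.
(a,b)_5: α=-2, u≡2; β=0, v≡3 (mod 5); (2|5)=-1, (3|5)=-1; sign (−1)^0·-1^0·-1^-2 = +1.
Ram(57511727, -11687) = {7, 13, 31, 37}; no ℚ_7-point on the conic.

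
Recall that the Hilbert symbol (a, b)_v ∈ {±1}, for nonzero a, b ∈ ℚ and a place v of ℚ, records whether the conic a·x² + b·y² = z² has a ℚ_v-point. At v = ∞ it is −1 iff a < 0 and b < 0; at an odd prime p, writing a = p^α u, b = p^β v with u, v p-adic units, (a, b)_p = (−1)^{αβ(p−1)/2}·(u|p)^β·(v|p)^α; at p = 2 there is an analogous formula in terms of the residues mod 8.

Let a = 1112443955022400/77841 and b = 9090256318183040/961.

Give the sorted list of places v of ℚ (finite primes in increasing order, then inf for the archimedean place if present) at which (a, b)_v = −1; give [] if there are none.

Mod squares: a ≡ 1, b ≡ 10010. Check v ∈ {∞, 2, 3, 5, 7, 11, 13, 17, 31}.
v=13: a=13^2·(≡4), b=13^3·(≡12) mod 13; (4|13)=+1, (12|13)=+1; (−1)^{2·3·6}·(+1)^3·(+1)^2 = +1.
v=5: a=5^2·(≡1), b=5^1·(≡3) mod 5; (1|5)=+1, (3|5)=-1; (−1)^{2·1·2}·(+1)^1·(-1)^2 = +1.
v=∞: 1 > 0 and 10010 > 0  ⇒  (a,b)_∞ = +1.
v=11: a=11^2·(≡4), b=11^3·(≡10) mod 11; (4|11)=+1, (10|11)=-1; (−1)^{2·3·5}·(+1)^3·(-1)^2 = +1.
v=31: a=31^-2·(≡25), b=31^-2·(≡2) mod 31; (25|31)=+1, (2|31)=+1; (−1)^{-2·-2·15}·(+1)^-2·(+1)^-2 = +1.
v=7: a=7^6·(≡2), b=7^5·(≡4) mod 7; (2|7)=+1, (4|7)=+1; (−1)^{6·5·3}·(+1)^5·(+1)^6 = +1.
v=17: a=17^2·(≡1), b=17^2·(≡12) mod 17; (1|17)=+1, (12|17)=-1; (−1)^{2·2·8}·(+1)^2·(-1)^2 = +1.
v=3: a=3^-4·(≡1), b=3^0·(≡2) mod 3; (1|3)=+1, (2|3)=-1; (−1)^{-4·0·1}·(+1)^0·(-1)^-4 = +1.
v=2: v_2(a)=6, v_2(b)=7; units ≡ 1, 5 (mod 8); ε·ε+αω+βω = 0·0+6·1+7·0 ≡ 0  ⇒  (a,b)_2 = +1.
Ram(a, b) = ∅: the form 1·x² + 10010·y² − z² is isotropic over every ℚ_v, so by Hasse–Minkowski it is isotropic over ℚ.

[]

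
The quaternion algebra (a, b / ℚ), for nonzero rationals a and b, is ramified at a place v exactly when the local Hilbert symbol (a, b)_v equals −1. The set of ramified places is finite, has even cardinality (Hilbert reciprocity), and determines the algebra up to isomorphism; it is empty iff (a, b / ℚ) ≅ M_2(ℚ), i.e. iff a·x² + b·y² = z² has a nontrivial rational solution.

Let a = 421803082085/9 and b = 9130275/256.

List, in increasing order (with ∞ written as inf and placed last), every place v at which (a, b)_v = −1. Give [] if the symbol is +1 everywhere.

(a, b) ≡ (1451885, 40579) mod (ℚ^×)²; places V = {2, 3, 5, 7, 11, 17, 19, 29, 31, ∞}.
(a,b)_19: α=1, u≡9; β=0, v≡8 (mod 19); (9|19)=+1, (8|19)=-1; sign (−1)^0·+1^0·-1^1 = -1.
(a,b)_29: α=1, u≡2; β=0, v≡17 (mod 29); (2|29)=-1, (17|29)=-1; sign (−1)^0·-1^0·-1^1 = -1.
(a,b)_31: α=1, u≡28; β=1, v≡7 (mod 31); (28|31)=+1, (7|31)=+1; sign (−1)^1·+1^1·+1^1 = -1.
(a,b)_17: α=1, u≡3; β=1, v≡11 (mod 17); (3|17)=-1, (11|17)=-1; sign (−1)^0·-1^1·-1^1 = +1.
(a,b)_7: α=4, u≡1; β=1, v≡2 (mod 7); (1|7)=+1, (2|7)=+1; sign (−1)^0·+1^1·+1^4 = +1.
(a,b)_2: α=0, β=-8; u≡5, v≡3 (mod 8); ε(u)ε(v)=0·1, αω(v)=0·1, βω(u)=-8·1; sum ≡ 0  ⇒  +1.
(a,b)_∞: sgn(1451885)=+, sgn(40579)=+, so +1.
(a,b)_3: α=-2, u≡2; β=2, v≡1 (mod 3); (2|3)=-1, (1|3)=+1; sign (−1)^0·-1^2·+1^-2 = +1.
(a,b)_11: α=2, u≡2; β=1, v≡3 (mod 11); (2|11)=-1, (3|11)=+1; sign (−1)^0·-1^1·+1^2 = -1.
(a,b)_5: α=1, u≡3; β=2, v≡1 (mod 5); (3|5)=-1, (1|5)=+1; sign (−1)^0·-1^2·+1^1 = +1.
(1451885, 40579 / ℚ) ramifies at {11, 19, 29, 31}: a division algebra.

[11, 19, 29, 31]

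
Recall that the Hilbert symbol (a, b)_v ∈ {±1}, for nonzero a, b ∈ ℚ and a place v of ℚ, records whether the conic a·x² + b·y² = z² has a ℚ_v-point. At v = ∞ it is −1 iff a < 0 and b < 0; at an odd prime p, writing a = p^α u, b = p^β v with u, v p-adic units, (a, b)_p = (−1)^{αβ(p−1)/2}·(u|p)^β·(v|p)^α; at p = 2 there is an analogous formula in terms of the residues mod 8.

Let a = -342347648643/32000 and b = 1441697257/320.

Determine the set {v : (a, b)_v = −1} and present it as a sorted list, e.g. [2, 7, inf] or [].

[7, 13, 17, 19]

Mod squares: a ≡ -1616615, b ≡ 17765. Check v ∈ {∞, 2, 3, 5, 7, 11, 13, 17, 19}.
v=13: a=13^1·(≡10), b=13^2·(≡11) mod 13; (10|13)=+1, (11|13)=-1; (−1)^{1·2·6}·(+1)^2·(-1)^1 = -1.
v=5: a=5^-3·(≡2), b=5^-1·(≡3) mod 5; (2|5)=-1, (3|5)=-1; (−1)^{-3·-1·2}·(-1)^-1·(-1)^-3 = +1.
v=17: a=17^1·(≡3), b=17^1·(≡1) mod 17; (3|17)=-1, (1|17)=+1; (−1)^{1·1·8}·(-1)^1·(+1)^1 = -1.
v=2: v_2(a)=-8, v_2(b)=-6; units ≡ 1, 5 (mod 8); ε·ε+αω+βω = 0·0+-8·1+-6·0 ≡ 0  ⇒  (a,b)_2 = +1.
v=∞: -1616615 < 0 and 17765 > 0  ⇒  (a,b)_∞ = +1.
v=3: a=3^2·(≡1), b=3^0·(≡2) mod 3; (1|3)=+1, (2|3)=-1; (−1)^{2·0·1}·(+1)^0·(-1)^2 = +1.
v=19: a=19^1·(≡11), b=19^1·(≡5) mod 19; (11|19)=+1, (5|19)=+1; (−1)^{1·1·9}·(+1)^1·(+1)^1 = -1.
v=7: a=7^7·(≡5), b=7^4·(≡5) mod 7; (5|7)=-1, (5|7)=-1; (−1)^{7·4·3}·(-1)^4·(-1)^7 = -1.
v=11: a=11^1·(≡8), b=11^1·(≡4) mod 11; (8|11)=-1, (4|11)=+1; (−1)^{1·1·5}·(-1)^1·(+1)^1 = +1.
Ram(-1616615, 17765) = {7, 13, 17, 19}; no ℚ_7-point on the conic.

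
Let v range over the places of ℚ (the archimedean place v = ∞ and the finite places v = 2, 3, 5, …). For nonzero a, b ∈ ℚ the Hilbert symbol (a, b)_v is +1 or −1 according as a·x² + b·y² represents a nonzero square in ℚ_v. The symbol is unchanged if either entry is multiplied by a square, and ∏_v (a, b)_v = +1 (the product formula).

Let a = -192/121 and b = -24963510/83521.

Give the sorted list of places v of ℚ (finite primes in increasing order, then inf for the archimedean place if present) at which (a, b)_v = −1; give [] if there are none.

Mod squares: a ≡ -3, b ≡ -390. Check v ∈ {∞, 2, 3, 5, 11, 13, 17, 23}.
v=3: a=3^1·(≡2), b=3^1·(≡2) mod 3; (2|3)=-1, (2|3)=-1; (−1)^{1·1·1}·(-1)^1·(-1)^1 = -1.
v=17: a=17^0·(≡6), b=17^-4·(≡4) mod 17; (6|17)=-1, (4|17)=+1; (−1)^{0·-4·8}·(-1)^-4·(+1)^0 = +1.
v=23: a=23^0·(≡14), b=23^2·(≡18) mod 23; (14|23)=-1, (18|23)=+1; (−1)^{0·2·11}·(-1)^2·(+1)^0 = +1.
v=5: a=5^0·(≡3), b=5^1·(≡3) mod 5; (3|5)=-1, (3|5)=-1; (−1)^{0·1·2}·(-1)^1·(-1)^0 = -1.
v=2: v_2(a)=6, v_2(b)=1; units ≡ 5, 5 (mod 8); ε·ε+αω+βω = 0·0+6·1+1·1 ≡ 1  ⇒  (a,b)_2 = -1.
v=13: a=13^0·(≡4), b=13^1·(≡10) mod 13; (4|13)=+1, (10|13)=+1; (−1)^{0·1·6}·(+1)^1·(+1)^0 = +1.
v=11: a=11^-2·(≡6), b=11^2·(≡8) mod 11; (6|11)=-1, (8|11)=-1; (−1)^{-2·2·5}·(-1)^2·(-1)^-2 = +1.
v=∞: -3 < 0 and -390 < 0  ⇒  (a,b)_∞ = -1.
|Ram(-3, -390)| = 4, even; anisotropic at {2, 3, 5, ∞}.

[2, 3, 5, inf]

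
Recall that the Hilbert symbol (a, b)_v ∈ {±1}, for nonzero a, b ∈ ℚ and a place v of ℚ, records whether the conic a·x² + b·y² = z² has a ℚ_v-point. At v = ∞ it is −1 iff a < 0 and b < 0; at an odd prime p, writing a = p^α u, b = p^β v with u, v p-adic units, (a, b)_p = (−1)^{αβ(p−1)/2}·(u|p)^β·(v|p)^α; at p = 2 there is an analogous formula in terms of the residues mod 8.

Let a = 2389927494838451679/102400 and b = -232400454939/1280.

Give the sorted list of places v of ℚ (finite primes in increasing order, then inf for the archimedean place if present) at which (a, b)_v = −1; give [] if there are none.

(a, b) ≡ (31, -184295) mod (ℚ^×)²; places V = {2, 3, 5, 29, 31, 41, ∞}.
(a,b)_31: α=5, u≡7; β=3, v≡10 (mod 31); (7|31)=+1, (10|31)=+1; sign (−1)^1·+1^3·+1^5 = -1.
(a,b)_29: α=2, u≡14; β=1, v≡6 (mod 29); (14|29)=-1, (6|29)=+1; sign (−1)^0·-1^1·+1^2 = -1.
(a,b)_41: α=2, u≡31; β=1, v≡6 (mod 41); (31|41)=+1, (6|41)=-1; sign (−1)^0·+1^1·-1^2 = +1.
(a,b)_2: α=-12, β=-8; u≡7, v≡1 (mod 8); ε(u)ε(v)=1·0, αω(v)=-12·0, βω(u)=-8·0; sum ≡ 0  ⇒  +1.
(a,b)_∞: sgn(31)=+, sgn(-184295)=−, so +1.
(a,b)_3: α=10, u≡1; β=8, v≡1 (mod 3); (1|3)=+1, (1|3)=+1; sign (−1)^0·+1^8·+1^10 = +1.
(a,b)_5: α=-2, u≡4; β=-1, v≡1 (mod 5); (4|5)=+1, (1|5)=+1; sign (−1)^0·+1^-1·+1^-2 = +1.
|Ram(31, -184295)| = 2, even; anisotropic at {29, 31}.

[29, 31]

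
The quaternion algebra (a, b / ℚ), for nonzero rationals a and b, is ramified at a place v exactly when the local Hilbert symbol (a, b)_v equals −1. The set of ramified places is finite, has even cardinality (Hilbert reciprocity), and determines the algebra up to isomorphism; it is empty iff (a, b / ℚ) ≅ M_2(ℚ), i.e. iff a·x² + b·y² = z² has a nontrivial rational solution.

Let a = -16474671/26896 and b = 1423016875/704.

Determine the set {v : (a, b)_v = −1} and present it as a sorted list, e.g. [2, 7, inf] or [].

[11, 17, 31, 53]

(a, b) ≡ (-31, 69377) mod (ℚ^×)²; places V = {2, 3, 5, 7, 11, 17, 19, 31, 41, 53, ∞}.
(a,b)_11: α=0, u≡7; β=-1, v≡3 (mod 11); (7|11)=-1, (3|11)=+1; sign (−1)^0·-1^-1·+1^0 = -1.
(a,b)_41: α=-2, u≡25; β=0, v≡39 (mod 41); (25|41)=+1, (39|41)=+1; sign (−1)^0·+1^0·+1^-2 = +1.
(a,b)_17: α=0, u≡6; β=1, v≡2 (mod 17); (6|17)=-1, (2|17)=+1; sign (−1)^0·-1^1·+1^0 = -1.
(a,b)_2: α=-4, β=-6; u≡1, v≡1 (mod 8); ε(u)ε(v)=0·0, αω(v)=-4·0, βω(u)=-6·0; sum ≡ 0  ⇒  +1.
(a,b)_53: α=0, u≡30; β=1, v≡7 (mod 53); (30|53)=-1, (7|53)=+1; sign (−1)^0·-1^1·+1^0 = -1.
(a,b)_7: α=0, u≡2; β=1, v≡3 (mod 7); (2|7)=+1, (3|7)=-1; sign (−1)^0·+1^1·-1^0 = +1.
(a,b)_5: α=0, u≡4; β=4, v≡3 (mod 5); (4|5)=+1, (3|5)=-1; sign (−1)^0·+1^4·-1^0 = +1.
(a,b)_∞: sgn(-31)=−, sgn(69377)=+, so +1.
(a,b)_3: α=12, u≡2; β=0, v≡2 (mod 3); (2|3)=-1, (2|3)=-1; sign (−1)^0·-1^0·-1^12 = +1.
(a,b)_31: α=1, u≡11; β=0, v≡27 (mod 31); (11|31)=-1, (27|31)=-1; sign (−1)^0·-1^0·-1^1 = -1.
(a,b)_19: α=0, u≡7; β=2, v≡2 (mod 19); (7|19)=+1, (2|19)=-1; sign (−1)^0·+1^2·-1^0 = +1.
|Ram(-31, 69377)| = 4, even; anisotropic at {11, 17, 31, 53}.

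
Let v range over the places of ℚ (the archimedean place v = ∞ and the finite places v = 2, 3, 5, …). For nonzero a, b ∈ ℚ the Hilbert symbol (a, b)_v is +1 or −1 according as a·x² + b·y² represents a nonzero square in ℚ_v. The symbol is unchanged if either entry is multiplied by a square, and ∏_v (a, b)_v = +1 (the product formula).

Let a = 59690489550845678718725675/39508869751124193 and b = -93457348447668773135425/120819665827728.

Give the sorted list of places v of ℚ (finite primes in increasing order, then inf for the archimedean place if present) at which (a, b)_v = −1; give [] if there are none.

[2, 7, 11, 17, 19, 23]

(a, b) ≡ (230529299, -771001) mod (ℚ^×)²; places V = {2, 3, 5, 7, 11, 13, 17, 19, 23, 31, 43, 47, ∞}.
(a,b)_31: α=-3, u≡5; β=-1, v≡21 (mod 31); (5|31)=+1, (21|31)=-1; sign (−1)^1·+1^-1·-1^-3 = +1.
(a,b)_13: α=3, u≡4; β=4, v≡3 (mod 13); (4|13)=+1, (3|13)=+1; sign (−1)^0·+1^4·+1^3 = +1.
(a,b)_43: α=2, u≡10; β=2, v≡20 (mod 43); (10|43)=+1, (20|43)=-1; sign (−1)^0·+1^2·-1^2 = +1.
(a,b)_19: α=7, u≡1; β=5, v≡7 (mod 19); (1|19)=+1, (7|19)=+1; sign (−1)^1·+1^5·+1^7 = -1.
(a,b)_3: α=-6, u≡2; β=-8, v≡2 (mod 3); (2|3)=-1, (2|3)=-1; sign (−1)^0·-1^-8·-1^-6 = +1.
(a,b)_∞: sgn(230529299)=+, sgn(-771001)=−, so +1.
(a,b)_17: α=3, u≡8; β=3, v≡14 (mod 17); (8|17)=+1, (14|17)=-1; sign (−1)^0·+1^3·-1^3 = -1.
(a,b)_7: α=-7, u≡1; β=-5, v≡4 (mod 7); (1|7)=+1, (4|7)=+1; sign (−1)^1·+1^-5·+1^-7 = -1.
(a,b)_5: α=2, u≡4; β=2, v≡1 (mod 5); (4|5)=+1, (1|5)=+1; sign (−1)^0·+1^2·+1^2 = +1.
(a,b)_47: α=-2, u≡5; β=-2, v≡4 (mod 47); (5|47)=-1, (4|47)=+1; sign (−1)^0·-1^-2·+1^-2 = +1.
(a,b)_11: α=1, u≡3; β=1, v≡5 (mod 11); (3|11)=+1, (5|11)=+1; sign (−1)^1·+1^1·+1^1 = -1.
(a,b)_2: α=0, β=-4; u≡3, v≡7 (mod 8); ε(u)ε(v)=1·1, αω(v)=0·0, βω(u)=-4·1; sum ≡ 1  ⇒  -1.
(a,b)_23: α=3, u≡16; β=2, v≡21 (mod 23); (16|23)=+1, (21|23)=-1; sign (−1)^0·+1^2·-1^3 = -1.
(230529299, -771001 / ℚ) ramifies at {2, 7, 11, 17, 19, 23}: a division algebra.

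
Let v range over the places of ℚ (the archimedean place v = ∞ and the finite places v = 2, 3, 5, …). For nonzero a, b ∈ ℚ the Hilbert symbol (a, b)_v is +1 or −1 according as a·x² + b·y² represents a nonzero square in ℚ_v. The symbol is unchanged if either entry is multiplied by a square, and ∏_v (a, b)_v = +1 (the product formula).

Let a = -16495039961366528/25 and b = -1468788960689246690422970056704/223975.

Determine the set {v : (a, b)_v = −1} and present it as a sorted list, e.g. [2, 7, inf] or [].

(a, b) ≡ (-54653, -99789) mod (ℚ^×)²; places V = {2, 3, 5, 13, 17, 29, 31, 37, 41, 43, ∞}.
(a,b)_5: α=-2, u≡2; β=-2, v≡4 (mod 5); (2|5)=-1, (4|5)=+1; sign (−1)^0·-1^-2·+1^-2 = +1.
(a,b)_43: α=1, u≡28; β=2, v≡31 (mod 43); (28|43)=-1, (31|43)=+1; sign (−1)^0·-1^2·+1^1 = +1.
(a,b)_41: α=1, u≡18; β=2, v≡1 (mod 41); (18|41)=+1, (1|41)=+1; sign (−1)^0·+1^2·+1^1 = +1.
(a,b)_29: α=2, u≡27; β=5, v≡3 (mod 29); (27|29)=-1, (3|29)=-1; sign (−1)^0·-1^5·-1^2 = -1.
(a,b)_17: α=0, u≡4; β=-2, v≡16 (mod 17); (4|17)=+1, (16|17)=+1; sign (−1)^0·+1^-2·+1^0 = +1.
(a,b)_31: α=1, u≡7; β=-1, v≡25 (mod 31); (7|31)=+1, (25|31)=+1; sign (−1)^1·+1^-1·+1^1 = -1.
(a,b)_37: α=2, u≡28; β=3, v≡30 (mod 37); (28|37)=+1, (30|37)=+1; sign (−1)^0·+1^3·+1^2 = +1.
(a,b)_3: α=0, u≡1; β=5, v≡1 (mod 3); (1|3)=+1, (1|3)=+1; sign (−1)^0·+1^5·+1^0 = +1.
(a,b)_∞: sgn(-54653)=−, sgn(-99789)=−, so -1.
(a,b)_2: α=18, β=16; u≡3, v≡3 (mod 8); ε(u)ε(v)=1·1, αω(v)=18·1, βω(u)=16·1; sum ≡ 1  ⇒  -1.
(a,b)_13: α=0, u≡3; β=4, v≡10 (mod 13); (3|13)=+1, (10|13)=+1; sign (−1)^0·+1^4·+1^0 = +1.
Ram(-54653, -99789) = {2, 29, 31, ∞}; no ℚ_2-point on the conic.

[2, 29, 31, inf]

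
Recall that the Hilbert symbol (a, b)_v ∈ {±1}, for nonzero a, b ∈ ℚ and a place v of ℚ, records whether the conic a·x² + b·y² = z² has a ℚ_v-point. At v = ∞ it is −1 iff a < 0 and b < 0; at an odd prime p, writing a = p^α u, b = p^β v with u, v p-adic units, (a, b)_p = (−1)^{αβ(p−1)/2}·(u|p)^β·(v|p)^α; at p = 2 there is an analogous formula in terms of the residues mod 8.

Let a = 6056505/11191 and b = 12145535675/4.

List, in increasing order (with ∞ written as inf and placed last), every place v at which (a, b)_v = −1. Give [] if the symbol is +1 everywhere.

Mod squares: a ≡ 20861295, b ≡ 203. Check v ∈ {∞, 2, 3, 5, 7, 13, 17, 19, 29, 31}.
v=7: a=7^1·(≡3), b=7^3·(≡2) mod 7; (3|7)=-1, (2|7)=+1; (−1)^{1·3·3}·(-1)^3·(+1)^1 = +1.
v=19: a=19^-2·(≡7), b=19^0·(≡13) mod 19; (7|19)=+1, (13|19)=-1; (−1)^{-2·0·9}·(+1)^0·(-1)^-2 = +1.
v=17: a=17^1·(≡6), b=17^2·(≡13) mod 17; (6|17)=-1, (13|17)=+1; (−1)^{1·2·8}·(-1)^2·(+1)^1 = +1.
v=13: a=13^1·(≡11), b=13^2·(≡5) mod 13; (11|13)=-1, (5|13)=-1; (−1)^{1·2·6}·(-1)^2·(-1)^1 = -1.
v=5: a=5^1·(≡1), b=5^2·(≡3) mod 5; (1|5)=+1, (3|5)=-1; (−1)^{1·2·2}·(+1)^2·(-1)^1 = -1.
v=29: a=29^1·(≡14), b=29^1·(≡25) mod 29; (14|29)=-1, (25|29)=+1; (−1)^{1·1·14}·(-1)^1·(+1)^1 = -1.
v=31: a=31^-1·(≡25), b=31^0·(≡3) mod 31; (25|31)=+1, (3|31)=-1; (−1)^{-1·0·15}·(+1)^0·(-1)^-1 = -1.
v=3: a=3^3·(≡2), b=3^0·(≡2) mod 3; (2|3)=-1, (2|3)=-1; (−1)^{3·0·1}·(-1)^0·(-1)^3 = -1.
v=2: v_2(a)=0, v_2(b)=-2; units ≡ 7, 3 (mod 8); ε·ε+αω+βω = 1·1+0·1+-2·0 ≡ 1  ⇒  (a,b)_2 = -1.
v=∞: 20861295 > 0 and 203 > 0  ⇒  (a,b)_∞ = +1.
(20861295, 203 / ℚ) ramifies at {2, 3, 5, 13, 29, 31}: a division algebra.

[2, 3, 5, 13, 29, 31]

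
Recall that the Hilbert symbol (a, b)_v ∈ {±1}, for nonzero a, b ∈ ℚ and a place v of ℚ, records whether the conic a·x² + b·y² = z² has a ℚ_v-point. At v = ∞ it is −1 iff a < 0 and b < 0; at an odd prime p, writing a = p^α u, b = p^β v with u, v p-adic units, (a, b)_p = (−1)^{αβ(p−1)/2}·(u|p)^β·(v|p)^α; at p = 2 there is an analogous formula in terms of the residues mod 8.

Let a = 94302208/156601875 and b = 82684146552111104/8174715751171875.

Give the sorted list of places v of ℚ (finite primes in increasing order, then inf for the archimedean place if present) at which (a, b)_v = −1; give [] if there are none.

(a, b) ≡ (69069, 138138) mod (ℚ^×)²; places V = {2, 3, 5, 7, 11, 13, 17, 19, 23, 29, ∞}.
(a,b)_23: α=1, u≡6; β=1, v≡1 (mod 23); (6|23)=+1, (1|23)=+1; sign (−1)^1·+1^1·+1^1 = -1.
(a,b)_5: α=-4, u≡1; β=-8, v≡3 (mod 5); (1|5)=+1, (3|5)=-1; sign (−1)^0·+1^-8·-1^-4 = +1.
(a,b)_3: α=-1, u≡1; β=-1, v≡2 (mod 3); (1|3)=+1, (2|3)=-1; sign (−1)^1·+1^-1·-1^-1 = +1.
(a,b)_29: α=0, u≡5; β=2, v≡2 (mod 29); (5|29)=+1, (2|29)=-1; sign (−1)^0·+1^2·-1^0 = +1.
(a,b)_2: α=12, β=15; u≡5, v≡5 (mod 8); ε(u)ε(v)=0·0, αω(v)=12·1, βω(u)=15·1; sum ≡ 1  ⇒  -1.
(a,b)_7: α=1, u≡2; β=1, v≡4 (mod 7); (2|7)=+1, (4|7)=+1; sign (−1)^1·+1^1·+1^1 = -1.
(a,b)_13: α=1, u≡3; β=1, v≡8 (mod 13); (3|13)=+1, (8|13)=-1; sign (−1)^0·+1^1·-1^1 = -1.
(a,b)_11: α=1, u≡1; β=1, v≡7 (mod 11); (1|11)=+1, (7|11)=-1; sign (−1)^1·+1^1·-1^1 = +1.
(a,b)_17: α=-4, u≡16; β=-8, v≡1 (mod 17); (16|17)=+1, (1|17)=+1; sign (−1)^0·+1^-8·+1^-4 = +1.
(a,b)_∞: sgn(69069)=+, sgn(138138)=+, so +1.
(a,b)_19: α=0, u≡17; β=4, v≡12 (mod 19); (17|19)=+1, (12|19)=-1; sign (−1)^0·+1^4·-1^0 = +1.
(69069, 138138 / ℚ) ramifies at {2, 7, 13, 23}: a division algebra.

[2, 7, 13, 23]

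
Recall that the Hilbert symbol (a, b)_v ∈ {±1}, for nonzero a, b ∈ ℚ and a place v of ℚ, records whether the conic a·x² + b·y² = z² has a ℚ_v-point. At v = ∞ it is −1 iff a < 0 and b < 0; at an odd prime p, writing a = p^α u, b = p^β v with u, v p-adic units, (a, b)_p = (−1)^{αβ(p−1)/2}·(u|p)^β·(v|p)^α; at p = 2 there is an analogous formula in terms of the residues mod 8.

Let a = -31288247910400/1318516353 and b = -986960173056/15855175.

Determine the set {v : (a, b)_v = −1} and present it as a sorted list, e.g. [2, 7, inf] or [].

(a, b) ≡ (-12903, -138138) mod (ℚ^×)²; places V = {2, 3, 5, 7, 11, 13, 17, 23, 43, ∞}.
(a,b)_∞: sgn(-12903)=−, sgn(-138138)=−, so -1.
(a,b)_43: α=-2, u≡14; β=-2, v≡38 (mod 43); (14|43)=+1, (38|43)=+1; sign (−1)^0·+1^-2·+1^-2 = +1.
(a,b)_5: α=2, u≡3; β=-2, v≡2 (mod 5); (3|5)=-1, (2|5)=-1; sign (−1)^0·-1^-2·-1^2 = +1.
(a,b)_23: α=1, u≡15; β=1, v≡5 (mod 23); (15|23)=-1, (5|23)=-1; sign (−1)^1·-1^1·-1^1 = -1.
(a,b)_3: α=-3, u≡1; β=1, v≡1 (mod 3); (1|3)=+1, (1|3)=+1; sign (−1)^1·+1^1·+1^-3 = -1.
(a,b)_7: α=-4, u≡3; β=-3, v≡6 (mod 7); (3|7)=-1, (6|7)=-1; sign (−1)^0·-1^-3·-1^-4 = -1.
(a,b)_13: α=2, u≡2; β=3, v≡7 (mod 13); (2|13)=-1, (7|13)=-1; sign (−1)^0·-1^3·-1^2 = -1.
(a,b)_11: α=-1, u≡9; β=1, v≡9 (mod 11); (9|11)=+1, (9|11)=+1; sign (−1)^1·+1^1·+1^-1 = -1.
(a,b)_2: α=16, β=11; u≡1, v≡3 (mod 8); ε(u)ε(v)=0·1, αω(v)=16·1, βω(u)=11·0; sum ≡ 0  ⇒  +1.
(a,b)_17: α=3, u≡6; β=2, v≡15 (mod 17); (6|17)=-1, (15|17)=+1; sign (−1)^0·-1^2·+1^3 = +1.
|Ram(-12903, -138138)| = 6, even; anisotropic at {3, 7, 11, 13, 23, ∞}.

[3, 7, 11, 13, 23, inf]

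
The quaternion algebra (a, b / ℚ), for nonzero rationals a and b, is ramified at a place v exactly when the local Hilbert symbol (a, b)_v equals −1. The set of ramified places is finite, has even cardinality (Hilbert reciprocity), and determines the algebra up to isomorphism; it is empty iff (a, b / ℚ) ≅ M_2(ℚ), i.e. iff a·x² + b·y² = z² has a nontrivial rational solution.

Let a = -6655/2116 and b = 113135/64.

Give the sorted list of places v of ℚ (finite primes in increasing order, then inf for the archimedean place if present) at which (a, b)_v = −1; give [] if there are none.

[5, 11]

Mod squares: a ≡ -55, b ≡ 935. Check v ∈ {∞, 2, 5, 11, 17, 23}.
v=∞: -55 < 0 and 935 > 0  ⇒  (a,b)_∞ = +1.
v=11: a=11^3·(≡7), b=11^3·(≡7) mod 11; (7|11)=-1, (7|11)=-1; (−1)^{3·3·5}·(-1)^3·(-1)^3 = -1.
v=5: a=5^1·(≡4), b=5^1·(≡3) mod 5; (4|5)=+1, (3|5)=-1; (−1)^{1·1·2}·(+1)^1·(-1)^1 = -1.
v=17: a=17^0·(≡16), b=17^1·(≡15) mod 17; (16|17)=+1, (15|17)=+1; (−1)^{0·1·8}·(+1)^1·(+1)^0 = +1.
v=23: a=23^-2·(≡21), b=23^0·(≡5) mod 23; (21|23)=-1, (5|23)=-1; (−1)^{-2·0·11}·(-1)^0·(-1)^-2 = +1.
v=2: v_2(a)=-2, v_2(b)=-6; units ≡ 1, 7 (mod 8); ε·ε+αω+βω = 0·1+-2·0+-6·0 ≡ 0  ⇒  (a,b)_2 = +1.
|Ram(-55, 935)| = 2, even; anisotropic at {5, 11}.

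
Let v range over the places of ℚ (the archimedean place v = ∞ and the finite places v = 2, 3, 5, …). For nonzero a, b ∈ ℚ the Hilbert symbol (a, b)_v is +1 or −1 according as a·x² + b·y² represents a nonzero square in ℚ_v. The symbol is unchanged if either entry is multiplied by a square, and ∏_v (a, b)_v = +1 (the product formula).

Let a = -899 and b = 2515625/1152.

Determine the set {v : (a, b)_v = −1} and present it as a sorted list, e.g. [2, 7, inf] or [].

[2, 23, 29, 31]

Mod squares: a ≡ -899, b ≡ 322. Check v ∈ {∞, 2, 3, 5, 7, 23, 29, 31}.
v=7: a=7^0·(≡4), b=7^1·(≡4) mod 7; (4|7)=+1, (4|7)=+1; (−1)^{0·1·3}·(+1)^1·(+1)^0 = +1.
v=29: a=29^1·(≡27), b=29^0·(≡12) mod 29; (27|29)=-1, (12|29)=-1; (−1)^{1·0·14}·(-1)^0·(-1)^1 = -1.
v=∞: -899 < 0 and 322 > 0  ⇒  (a,b)_∞ = +1.
v=31: a=31^1·(≡2), b=31^0·(≡26) mod 31; (2|31)=+1, (26|31)=-1; (−1)^{1·0·15}·(+1)^0·(-1)^1 = -1.
v=5: a=5^0·(≡1), b=5^6·(≡3) mod 5; (1|5)=+1, (3|5)=-1; (−1)^{0·6·2}·(+1)^6·(-1)^0 = +1.
v=3: a=3^0·(≡1), b=3^-2·(≡1) mod 3; (1|3)=+1, (1|3)=+1; (−1)^{0·-2·1}·(+1)^-2·(+1)^0 = +1.
v=2: v_2(a)=0, v_2(b)=-7; units ≡ 5, 1 (mod 8); ε·ε+αω+βω = 0·0+0·0+-7·1 ≡ 1  ⇒  (a,b)_2 = -1.
v=23: a=23^0·(≡21), b=23^1·(≡5) mod 23; (21|23)=-1, (5|23)=-1; (−1)^{0·1·11}·(-1)^1·(-1)^0 = -1.
Ram(-899, 322) = {2, 23, 29, 31}; no ℚ_2-point on the conic.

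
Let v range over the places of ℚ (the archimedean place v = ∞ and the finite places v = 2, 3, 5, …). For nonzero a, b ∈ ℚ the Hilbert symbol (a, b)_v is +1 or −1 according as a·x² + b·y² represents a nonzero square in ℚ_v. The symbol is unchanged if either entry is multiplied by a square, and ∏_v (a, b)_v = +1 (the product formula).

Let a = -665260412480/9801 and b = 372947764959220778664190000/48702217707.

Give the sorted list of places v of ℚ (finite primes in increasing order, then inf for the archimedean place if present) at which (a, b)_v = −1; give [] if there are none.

(a, b) ≡ (-37145, 110577) mod (ℚ^×)²; places V = {2, 3, 5, 7, 11, 13, 17, 19, 23, 29, 31, 41, ∞}.
(a,b)_2: α=6, β=4; u≡7, v≡1 (mod 8); ε(u)ε(v)=1·0, αω(v)=6·0, βω(u)=4·0; sum ≡ 0  ⇒  +1.
(a,b)_23: α=5, u≡16; β=4, v≡3 (mod 23); (16|23)=+1, (3|23)=+1; sign (−1)^0·+1^4·+1^5 = +1.
(a,b)_11: α=-2, u≡10; β=-4, v≡3 (mod 11); (10|11)=-1, (3|11)=+1; sign (−1)^0·-1^-4·+1^-2 = +1.
(a,b)_3: α=-4, u≡1; β=-9, v≡1 (mod 3); (1|3)=+1, (1|3)=+1; sign (−1)^0·+1^-9·+1^-4 = +1.
(a,b)_31: α=0, u≡26; β=1, v≡7 (mod 31); (26|31)=-1, (7|31)=+1; sign (−1)^0·-1^1·+1^0 = -1.
(a,b)_19: α=1, u≡15; β=2, v≡17 (mod 19); (15|19)=-1, (17|19)=+1; sign (−1)^0·-1^2·+1^1 = +1.
(a,b)_7: α=0, u≡1; β=2, v≡6 (mod 7); (1|7)=+1, (6|7)=-1; sign (−1)^0·+1^2·-1^0 = +1.
(a,b)_5: α=1, u≡4; β=4, v≡2 (mod 5); (4|5)=+1, (2|5)=-1; sign (−1)^0·+1^4·-1^1 = -1.
(a,b)_17: α=1, u≡16; β=2, v≡9 (mod 17); (16|17)=+1, (9|17)=+1; sign (−1)^0·+1^2·+1^1 = +1.
(a,b)_29: α=0, u≡13; β=5, v≡15 (mod 29); (13|29)=+1, (15|29)=-1; sign (−1)^0·+1^5·-1^0 = +1.
(a,b)_41: α=0, u≡20; β=1, v≡37 (mod 41); (20|41)=+1, (37|41)=+1; sign (−1)^0·+1^1·+1^0 = +1.
(a,b)_13: α=0, u≡1; β=-2, v≡10 (mod 13); (1|13)=+1, (10|13)=+1; sign (−1)^0·+1^-2·+1^0 = +1.
(a,b)_∞: sgn(-37145)=−, sgn(110577)=+, so +1.
(-37145, 110577 / ℚ) ramifies at {5, 31}: a division algebra.

[5, 31]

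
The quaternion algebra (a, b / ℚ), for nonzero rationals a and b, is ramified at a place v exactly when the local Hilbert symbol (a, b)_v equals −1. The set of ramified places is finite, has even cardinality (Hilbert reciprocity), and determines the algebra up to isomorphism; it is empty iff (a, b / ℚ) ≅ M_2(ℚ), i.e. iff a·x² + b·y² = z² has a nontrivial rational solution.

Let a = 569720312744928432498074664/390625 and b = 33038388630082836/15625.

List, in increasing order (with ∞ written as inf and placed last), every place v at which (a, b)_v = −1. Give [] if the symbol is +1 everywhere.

[2, 31]

(a, b) ≡ (15834, 589) mod (ℚ^×)²; places V = {2, 3, 5, 7, 11, 13, 19, 29, 31, 43, ∞}.
(a,b)_31: α=2, u≡29; β=1, v≡2 (mod 31); (29|31)=-1, (2|31)=+1; sign (−1)^0·-1^1·+1^2 = -1.
(a,b)_3: α=3, u≡1; β=2, v≡1 (mod 3); (1|3)=+1, (1|3)=+1; sign (−1)^0·+1^2·+1^3 = +1.
(a,b)_7: α=3, u≡4; β=2, v≡2 (mod 7); (4|7)=+1, (2|7)=+1; sign (−1)^0·+1^2·+1^3 = +1.
(a,b)_11: α=2, u≡3; β=2, v≡8 (mod 11); (3|11)=+1, (8|11)=-1; sign (−1)^0·+1^2·-1^2 = +1.
(a,b)_2: α=3, β=2; u≡5, v≡5 (mod 8); ε(u)ε(v)=0·0, αω(v)=3·1, βω(u)=2·1; sum ≡ 1  ⇒  -1.
(a,b)_29: α=3, u≡22; β=2, v≡22 (mod 29); (22|29)=+1, (22|29)=+1; sign (−1)^0·+1^2·+1^3 = +1.
(a,b)_19: α=2, u≡9; β=1, v≡13 (mod 19); (9|19)=+1, (13|19)=-1; sign (−1)^0·+1^1·-1^2 = +1.
(a,b)_5: α=-8, u≡4; β=-6, v≡1 (mod 5); (4|5)=+1, (1|5)=+1; sign (−1)^0·+1^-6·+1^-8 = +1.
(a,b)_∞: sgn(15834)=+, sgn(589)=+, so +1.
(a,b)_13: α=3, u≡4; β=2, v≡12 (mod 13); (4|13)=+1, (12|13)=+1; sign (−1)^0·+1^2·+1^3 = +1.
(a,b)_43: α=4, u≡17; β=2, v≡5 (mod 43); (17|43)=+1, (5|43)=-1; sign (−1)^0·+1^2·-1^4 = +1.
(15834, 589 / ℚ) ramifies at {2, 31}: a division algebra.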